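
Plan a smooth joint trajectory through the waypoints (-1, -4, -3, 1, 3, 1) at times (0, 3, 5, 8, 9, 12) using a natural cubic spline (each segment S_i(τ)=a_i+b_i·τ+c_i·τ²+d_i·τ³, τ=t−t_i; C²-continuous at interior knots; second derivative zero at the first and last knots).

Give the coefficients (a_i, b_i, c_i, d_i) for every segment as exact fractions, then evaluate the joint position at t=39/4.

  seg 0: a=-1 b=-213/148 c=0 d=65/1332
  seg 1: a=-4 b=-9/74 c=65/148 d=-19/296
  seg 2: a=-3 b=32/37 c=2/37 d=34/999
  seg 3: a=1 b=78/37 c=40/111 d=-52/111
  seg 4: a=3 b=158/111 c=-116/111 d=116/999
S(39/4) = 2089/592

Δ: Δ0=-1, Δ1=1/2, Δ2=4/3, Δ3=2, Δ4=-2/3
row 1: diag=10, rhs=9; c'=1/5, d'=9/10
row 2: denom=10−2·1/5=48/5; d'=(5−2·9/10)/(48/5)=1/3
row 3: denom=8−3·5/16=113/16; d'=(4−3·1/3)/(113/16)=48/113
row 4: denom=8−1·16/113=888/113; d'=(-16−1·48/113)/(888/113)=-232/111
back: M4=-232/111
back: M3=48/113−16/113·-232/111=80/111
back: M2=1/3−5/16·80/111=4/37
back: M1=9/10−1/5·4/37=65/74
M: M0=0, M1=65/74, M2=4/37, M3=80/111, M4=-232/111, M5=0
seg 0: a=-1, c=M0/2=0, d=(M1−M0)/(6·3)=65/1332, b=Δ0−h0·(2M0+M1)/6=-213/148
seg 1: a=-4, c=M1/2=65/148, d=(M2−M1)/(6·2)=-19/296, b=Δ1−h1·(2M1+M2)/6=-9/74
seg 2: a=-3, c=M2/2=2/37, d=(M3−M2)/(6·3)=34/999, b=Δ2−h2·(2M2+M3)/6=32/37
seg 3: a=1, c=M3/2=40/111, d=(M4−M3)/(6·1)=-52/111, b=Δ3−h3·(2M3+M4)/6=78/37
seg 4: a=3, c=M4/2=-116/111, d=(M5−M4)/(6·3)=116/999, b=Δ4−h4·(2M4+M5)/6=158/111
t_q=39/4 → seg 4, τ=3/4; S=3+158/111·τ+-116/111·τ²+116/999·τ³=2089/592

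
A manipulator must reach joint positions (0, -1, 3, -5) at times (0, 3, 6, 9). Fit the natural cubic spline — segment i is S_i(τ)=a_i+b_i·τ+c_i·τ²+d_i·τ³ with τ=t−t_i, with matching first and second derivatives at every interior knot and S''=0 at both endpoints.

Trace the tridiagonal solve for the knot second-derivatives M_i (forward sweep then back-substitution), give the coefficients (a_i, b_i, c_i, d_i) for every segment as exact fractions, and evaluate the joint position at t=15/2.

  seg 0: a=0 b=-47/45 c=0 d=32/405
  seg 1: a=-1 b=49/45 c=32/45 d=-17/81
  seg 2: a=3 b=-14/45 c=-53/45 d=53/405
S(15/2) = 13/40

Δ: Δ0=-1/3, Δ1=4/3, Δ2=-8/3
row 1: diag=12, rhs=10; c'=1/4, d'=5/6
row 2: denom=12−3·1/4=45/4; d'=(-24−3·5/6)/(45/4)=-106/45
back: M2=-106/45
back: M1=5/6−1/4·-106/45=64/45
M: M0=0, M1=64/45, M2=-106/45, M3=0
seg 0: a=0, c=M0/2=0, d=(M1−M0)/(6·3)=32/405, b=Δ0−h0·(2M0+M1)/6=-47/45
seg 1: a=-1, c=M1/2=32/45, d=(M2−M1)/(6·3)=-17/81, b=Δ1−h1·(2M1+M2)/6=49/45
seg 2: a=3, c=M2/2=-53/45, d=(M3−M2)/(6·3)=53/405, b=Δ2−h2·(2M2+M3)/6=-14/45
t_q=15/2 → seg 2, τ=3/2; S=3+-14/45·τ+-53/45·τ²+53/405·τ³=13/40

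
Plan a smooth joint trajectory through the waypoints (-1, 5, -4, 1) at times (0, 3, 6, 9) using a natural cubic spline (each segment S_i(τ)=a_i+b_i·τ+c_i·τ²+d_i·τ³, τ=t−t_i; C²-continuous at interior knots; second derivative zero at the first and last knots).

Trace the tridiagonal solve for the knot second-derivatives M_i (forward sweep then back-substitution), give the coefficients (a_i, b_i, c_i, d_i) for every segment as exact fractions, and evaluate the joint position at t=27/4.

Δ: Δ0=2, Δ1=-3, Δ2=5/3
row 1: diag=12, rhs=-30; c'=1/4, d'=-5/2
row 2: denom=12−3·1/4=45/4; d'=(28−3·-5/2)/(45/4)=142/45
back: M2=142/45
back: M1=-5/2−1/4·142/45=-148/45
M: M0=0, M1=-148/45, M2=142/45, M3=0
seg 0: a=-1, c=M0/2=0, d=(M1−M0)/(6·3)=-74/405, b=Δ0−h0·(2M0+M1)/6=164/45
seg 1: a=5, c=M1/2=-74/45, d=(M2−M1)/(6·3)=29/81, b=Δ1−h1·(2M1+M2)/6=-58/45
seg 2: a=-4, c=M2/2=71/45, d=(M3−M2)/(6·3)=-71/405, b=Δ2−h2·(2M2+M3)/6=-67/45
t_q=27/4 → seg 2, τ=3/4; S=-4+-67/45·τ+71/45·τ²+-71/405·τ³=-1377/320

  seg 0: a=-1 b=164/45 c=0 d=-74/405
  seg 1: a=5 b=-58/45 c=-74/45 d=29/81
  seg 2: a=-4 b=-67/45 c=71/45 d=-71/405
S(27/4) = -1377/320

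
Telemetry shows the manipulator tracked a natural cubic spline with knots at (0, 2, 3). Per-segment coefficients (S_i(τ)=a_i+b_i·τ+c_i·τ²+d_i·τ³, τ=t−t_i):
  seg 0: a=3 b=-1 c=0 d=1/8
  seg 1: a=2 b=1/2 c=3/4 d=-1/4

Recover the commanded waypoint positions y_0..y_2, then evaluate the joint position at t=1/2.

y_0=3 y_1=2 y_2=3
S(1/2) = 161/64

y_0 = S_0(0) = a_0 = 3
y_1 = S_1(0) = a_1 = 2
y_2 = S_1(1) = 3
t_q=1/2 is in segment 0 (τ=1/2); S_0(τ)=161/64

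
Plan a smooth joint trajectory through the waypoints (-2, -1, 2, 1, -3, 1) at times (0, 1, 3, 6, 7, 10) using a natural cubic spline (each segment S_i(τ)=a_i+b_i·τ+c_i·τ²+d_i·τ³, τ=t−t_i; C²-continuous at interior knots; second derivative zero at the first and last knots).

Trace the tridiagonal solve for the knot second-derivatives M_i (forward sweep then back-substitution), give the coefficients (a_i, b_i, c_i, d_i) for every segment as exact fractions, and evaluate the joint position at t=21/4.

Δ: Δ0=1, Δ1=3/2, Δ2=-1/3, Δ3=-4, Δ4=4/3
row 1: diag=6, rhs=3; c'=1/3, d'=1/2
row 2: denom=10−2·1/3=28/3; d'=(-11−2·1/2)/(28/3)=-9/7
row 3: denom=8−3·9/28=197/28; d'=(-22−3·-9/7)/(197/28)=-508/197
row 4: denom=8−1·28/197=1548/197; d'=(32−1·-508/197)/(1548/197)=1703/387
back: M4=1703/387
back: M3=-508/197−28/197·1703/387=-1240/387
back: M2=-9/7−9/28·-1240/387=-11/43
back: M1=1/2−1/3·-11/43=151/258
M: M0=0, M1=151/258, M2=-11/43, M3=-1240/387, M4=1703/387, M5=0
seg 0: a=-2, c=M0/2=0, d=(M1−M0)/(6·1)=151/1548, b=Δ0−h0·(2M0+M1)/6=1397/1548
seg 1: a=-1, c=M1/2=151/516, d=(M2−M1)/(6·2)=-217/3096, b=Δ1−h1·(2M1+M2)/6=925/774
seg 2: a=2, c=M2/2=-11/86, d=(M3−M2)/(6·3)=-1141/6966, b=Δ2−h2·(2M2+M3)/6=590/387
seg 3: a=1, c=M3/2=-620/387, d=(M4−M3)/(6·1)=109/86, b=Δ3−h3·(2M3+M4)/6=-2837/774
seg 4: a=-3, c=M4/2=1703/774, d=(M5−M4)/(6·3)=-1703/6966, b=Δ4−h4·(2M4+M5)/6=-1187/387
t_q=21/4 → seg 2, τ=9/4; S=2+590/387·τ+-11/86·τ²+-1141/6966·τ³=16055/5504

  seg 0: a=-2 b=1397/1548 c=0 d=151/1548
  seg 1: a=-1 b=925/774 c=151/516 d=-217/3096
  seg 2: a=2 b=590/387 c=-11/86 d=-1141/6966
  seg 3: a=1 b=-2837/774 c=-620/387 d=109/86
  seg 4: a=-3 b=-1187/387 c=1703/774 d=-1703/6966
S(21/4) = 16055/5504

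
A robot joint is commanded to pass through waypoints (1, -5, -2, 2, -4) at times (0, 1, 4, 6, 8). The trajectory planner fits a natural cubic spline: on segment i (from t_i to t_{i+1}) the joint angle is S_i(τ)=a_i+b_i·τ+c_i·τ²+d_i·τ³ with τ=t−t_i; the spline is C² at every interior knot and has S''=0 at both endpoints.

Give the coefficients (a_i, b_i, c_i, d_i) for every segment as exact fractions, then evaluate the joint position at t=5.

Δ: Δ0=-6, Δ1=1, Δ2=2, Δ3=-3
row 1: diag=8, rhs=42; c'=3/8, d'=21/4
row 2: denom=10−3·3/8=71/8; d'=(6−3·21/4)/(71/8)=-78/71
row 3: denom=8−2·16/71=536/71; d'=(-30−2·-78/71)/(536/71)=-987/268
back: M3=-987/268
back: M2=-78/71−16/71·-987/268=-18/67
back: M1=21/4−3/8·-18/67=717/134
M: M0=0, M1=717/134, M2=-18/67, M3=-987/268, M4=0
seg 0: a=1, c=M0/2=0, d=(M1−M0)/(6·1)=239/268, b=Δ0−h0·(2M0+M1)/6=-1847/268
seg 1: a=-5, c=M1/2=717/268, d=(M2−M1)/(6·3)=-251/804, b=Δ1−h1·(2M1+M2)/6=-565/134
seg 2: a=-2, c=M2/2=-9/67, d=(M3−M2)/(6·2)=-305/1072, b=Δ2−h2·(2M2+M3)/6=913/268
seg 3: a=2, c=M3/2=-987/536, d=(M4−M3)/(6·2)=329/1072, b=Δ3−h3·(2M3+M4)/6=-73/134
t_q=5 → seg 2, τ=1; S=-2+913/268·τ+-9/67·τ²+-305/1072·τ³=1059/1072

  seg 0: a=1 b=-1847/268 c=0 d=239/268
  seg 1: a=-5 b=-565/134 c=717/268 d=-251/804
  seg 2: a=-2 b=913/268 c=-9/67 d=-305/1072
  seg 3: a=2 b=-73/134 c=-987/536 d=329/1072
S(5) = 1059/1072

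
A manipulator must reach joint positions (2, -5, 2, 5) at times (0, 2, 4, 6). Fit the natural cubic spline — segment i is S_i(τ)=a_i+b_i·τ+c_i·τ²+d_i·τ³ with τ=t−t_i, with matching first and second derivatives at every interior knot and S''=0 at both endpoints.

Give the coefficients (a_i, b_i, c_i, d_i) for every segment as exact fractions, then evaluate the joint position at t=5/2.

  seg 0: a=2 b=-11/2 c=0 d=1/2
  seg 1: a=-5 b=1/2 c=3 d=-3/4
  seg 2: a=2 b=7/2 c=-3/2 d=1/4
S(5/2) = -131/32

Δ: Δ0=-7/2, Δ1=7/2, Δ2=3/2
row 1: diag=8, rhs=42; c'=1/4, d'=21/4
row 2: denom=8−2·1/4=15/2; d'=(-12−2·21/4)/(15/2)=-3
back: M2=-3
back: M1=21/4−1/4·-3=6
M: M0=0, M1=6, M2=-3, M3=0
seg 0: a=2, c=M0/2=0, d=(M1−M0)/(6·2)=1/2, b=Δ0−h0·(2M0+M1)/6=-11/2
seg 1: a=-5, c=M1/2=3, d=(M2−M1)/(6·2)=-3/4, b=Δ1−h1·(2M1+M2)/6=1/2
seg 2: a=2, c=M2/2=-3/2, d=(M3−M2)/(6·2)=1/4, b=Δ2−h2·(2M2+M3)/6=7/2
t_q=5/2 → seg 1, τ=1/2; S=-5+1/2·τ+3·τ²+-3/4·τ³=-131/32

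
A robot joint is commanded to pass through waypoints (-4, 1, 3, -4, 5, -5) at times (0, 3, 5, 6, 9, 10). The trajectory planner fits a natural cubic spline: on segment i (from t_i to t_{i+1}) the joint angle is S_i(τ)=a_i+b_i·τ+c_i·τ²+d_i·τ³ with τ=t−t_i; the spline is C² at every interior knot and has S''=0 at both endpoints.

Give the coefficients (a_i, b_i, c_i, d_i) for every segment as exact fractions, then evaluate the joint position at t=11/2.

Δ: Δ0=5/3, Δ1=1, Δ2=-7, Δ3=3, Δ4=-10
row 1: diag=10, rhs=-4; c'=1/5, d'=-2/5
row 2: denom=6−2·1/5=28/5; d'=(-48−2·-2/5)/(28/5)=-59/7
row 3: denom=8−1·5/28=219/28; d'=(60−1·-59/7)/(219/28)=1916/219
row 4: denom=8−3·28/73=500/73; d'=(-78−3·1916/219)/(500/73)=-761/50
back: M4=-761/50
back: M3=1916/219−28/73·-761/50=1094/75
back: M2=-59/7−5/28·1094/75=-331/30
back: M1=-2/5−1/5·-331/30=271/150
M: M0=0, M1=271/150, M2=-331/30, M3=1094/75, M4=-761/50, M5=0
seg 0: a=-4, c=M0/2=0, d=(M1−M0)/(6·3)=271/2700, b=Δ0−h0·(2M0+M1)/6=229/300
seg 1: a=1, c=M1/2=271/300, d=(M2−M1)/(6·2)=-107/100, b=Δ1−h1·(2M1+M2)/6=521/150
seg 2: a=3, c=M2/2=-331/60, d=(M3−M2)/(6·1)=427/100, b=Δ2−h2·(2M2+M3)/6=-863/150
seg 3: a=-4, c=M3/2=547/75, d=(M4−M3)/(6·3)=-4471/2700, b=Δ3−h3·(2M3+M4)/6=-1193/300
seg 4: a=5, c=M4/2=-761/100, d=(M5−M4)/(6·1)=761/300, b=Δ4−h4·(2M4+M5)/6=-739/150
t_q=11/2 → seg 2, τ=1/2; S=3+-863/150·τ+-331/60·τ²+427/100·τ³=-1733/2400

  seg 0: a=-4 b=229/300 c=0 d=271/2700
  seg 1: a=1 b=521/150 c=271/300 d=-107/100
  seg 2: a=3 b=-863/150 c=-331/60 d=427/100
  seg 3: a=-4 b=-1193/300 c=547/75 d=-4471/2700
  seg 4: a=5 b=-739/150 c=-761/100 d=761/300
S(11/2) = -1733/2400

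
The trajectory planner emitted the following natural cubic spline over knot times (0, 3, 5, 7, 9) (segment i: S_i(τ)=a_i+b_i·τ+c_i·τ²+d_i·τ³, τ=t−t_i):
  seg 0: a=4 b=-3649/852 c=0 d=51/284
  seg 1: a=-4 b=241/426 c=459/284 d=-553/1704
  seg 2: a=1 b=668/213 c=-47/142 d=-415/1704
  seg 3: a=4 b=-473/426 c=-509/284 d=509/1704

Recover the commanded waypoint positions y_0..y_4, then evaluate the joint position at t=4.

y_0=4 y_1=-4 y_2=1 y_3=4 y_4=-3
S(4) = -1217/568

y_0 = S_0(0) = a_0 = 4
y_1 = S_1(0) = a_1 = -4
y_2 = S_2(0) = a_2 = 1
y_3 = S_3(0) = a_3 = 4
y_4 = S_3(2) = -3
t_q=4 is in segment 1 (τ=1); S_1(τ)=-1217/568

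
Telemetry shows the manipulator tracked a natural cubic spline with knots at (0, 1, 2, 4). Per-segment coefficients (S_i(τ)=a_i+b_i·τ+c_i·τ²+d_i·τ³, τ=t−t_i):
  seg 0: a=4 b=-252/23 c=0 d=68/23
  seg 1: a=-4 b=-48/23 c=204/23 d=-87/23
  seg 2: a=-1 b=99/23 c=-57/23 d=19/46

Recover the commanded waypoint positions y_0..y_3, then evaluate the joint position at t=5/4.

y_0=4 y_1=-4 y_2=-1 y_3=1
S(5/4) = -5927/1472

y_0 = S_0(0) = a_0 = 4
y_1 = S_1(0) = a_1 = -4
y_2 = S_2(0) = a_2 = -1
y_3 = S_2(2) = 1
t_q=5/4 is in segment 1 (τ=1/4); S_1(τ)=-5927/1472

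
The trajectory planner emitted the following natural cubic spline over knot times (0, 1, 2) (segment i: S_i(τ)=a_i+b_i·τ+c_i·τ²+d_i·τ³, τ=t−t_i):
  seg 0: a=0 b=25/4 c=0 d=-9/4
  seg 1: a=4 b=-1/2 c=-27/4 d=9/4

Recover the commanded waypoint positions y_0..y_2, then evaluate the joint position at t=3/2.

y_0 = S_0(0) = a_0 = 0
y_1 = S_1(0) = a_1 = 4
y_2 = S_1(1) = -1
t_q=3/2 is in segment 1 (τ=1/2); S_1(τ)=75/32

y_0=0 y_1=4 y_2=-1
S(3/2) = 75/32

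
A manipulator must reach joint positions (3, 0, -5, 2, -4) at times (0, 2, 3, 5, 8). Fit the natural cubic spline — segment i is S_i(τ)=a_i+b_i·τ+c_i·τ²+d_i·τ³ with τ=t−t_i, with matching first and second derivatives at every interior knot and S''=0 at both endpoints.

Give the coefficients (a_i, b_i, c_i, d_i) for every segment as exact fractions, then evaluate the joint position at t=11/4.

  seg 0: a=3 b=95/326 c=0 d=-73/163
  seg 1: a=0 b=-1657/326 c=-438/163 d=903/326
  seg 2: a=-5 b=-350/163 c=1833/326 d=-1825/1304
  seg 3: a=2 b=1157/326 c=-1809/652 d=201/652
S(11/4) = -86691/20864

Δ: Δ0=-3/2, Δ1=-5, Δ2=7/2, Δ3=-2
row 1: diag=6, rhs=-21; c'=1/6, d'=-7/2
row 2: denom=6−1·1/6=35/6; d'=(51−1·-7/2)/(35/6)=327/35
row 3: denom=10−2·12/35=326/35; d'=(-33−2·327/35)/(326/35)=-1809/326
back: M3=-1809/326
back: M2=327/35−12/35·-1809/326=1833/163
back: M1=-7/2−1/6·1833/163=-876/163
M: M0=0, M1=-876/163, M2=1833/163, M3=-1809/326, M4=0
seg 0: a=3, c=M0/2=0, d=(M1−M0)/(6·2)=-73/163, b=Δ0−h0·(2M0+M1)/6=95/326
seg 1: a=0, c=M1/2=-438/163, d=(M2−M1)/(6·1)=903/326, b=Δ1−h1·(2M1+M2)/6=-1657/326
seg 2: a=-5, c=M2/2=1833/326, d=(M3−M2)/(6·2)=-1825/1304, b=Δ2−h2·(2M2+M3)/6=-350/163
seg 3: a=2, c=M3/2=-1809/652, d=(M4−M3)/(6·3)=201/652, b=Δ3−h3·(2M3+M4)/6=1157/326
t_q=11/4 → seg 1, τ=3/4; S=0+-1657/326·τ+-438/163·τ²+903/326·τ³=-86691/20864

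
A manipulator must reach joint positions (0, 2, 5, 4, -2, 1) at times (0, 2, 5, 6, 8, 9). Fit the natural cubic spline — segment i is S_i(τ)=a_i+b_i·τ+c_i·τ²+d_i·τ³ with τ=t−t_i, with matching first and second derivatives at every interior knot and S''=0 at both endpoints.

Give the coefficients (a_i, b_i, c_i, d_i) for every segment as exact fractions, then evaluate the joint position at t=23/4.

Δ: Δ0=1, Δ1=1, Δ2=-1, Δ3=-3, Δ4=3
row 1: diag=10, rhs=0; c'=3/10, d'=0
row 2: denom=8−3·3/10=71/10; d'=(-12−3·0)/(71/10)=-120/71
row 3: denom=6−1·10/71=416/71; d'=(-12−1·-120/71)/(416/71)=-183/104
row 4: denom=6−2·71/208=553/104; d'=(36−2·-183/104)/(553/104)=4110/553
back: M4=4110/553
back: M3=-183/104−71/208·4110/553=-2376/553
back: M2=-120/71−10/71·-2376/553=-600/553
back: M1=0−3/10·-600/553=180/553
M: M0=0, M1=180/553, M2=-600/553, M3=-2376/553, M4=4110/553, M5=0
seg 0: a=0, c=M0/2=0, d=(M1−M0)/(6·2)=15/553, b=Δ0−h0·(2M0+M1)/6=493/553
seg 1: a=2, c=M1/2=90/553, d=(M2−M1)/(6·3)=-130/1659, b=Δ1−h1·(2M1+M2)/6=673/553
seg 2: a=5, c=M2/2=-300/553, d=(M3−M2)/(6·1)=-296/553, b=Δ2−h2·(2M2+M3)/6=43/553
seg 3: a=4, c=M3/2=-1188/553, d=(M4−M3)/(6·2)=1081/1106, b=Δ3−h3·(2M3+M4)/6=-1445/553
seg 4: a=-2, c=M4/2=2055/553, d=(M5−M4)/(6·1)=-685/553, b=Δ4−h4·(2M4+M5)/6=289/553
t_q=23/4 → seg 2, τ=3/4; S=5+43/553·τ+-300/553·τ²+-296/553·τ³=20029/4424

  seg 0: a=0 b=493/553 c=0 d=15/553
  seg 1: a=2 b=673/553 c=90/553 d=-130/1659
  seg 2: a=5 b=43/553 c=-300/553 d=-296/553
  seg 3: a=4 b=-1445/553 c=-1188/553 d=1081/1106
  seg 4: a=-2 b=289/553 c=2055/553 d=-685/553
S(23/4) = 20029/4424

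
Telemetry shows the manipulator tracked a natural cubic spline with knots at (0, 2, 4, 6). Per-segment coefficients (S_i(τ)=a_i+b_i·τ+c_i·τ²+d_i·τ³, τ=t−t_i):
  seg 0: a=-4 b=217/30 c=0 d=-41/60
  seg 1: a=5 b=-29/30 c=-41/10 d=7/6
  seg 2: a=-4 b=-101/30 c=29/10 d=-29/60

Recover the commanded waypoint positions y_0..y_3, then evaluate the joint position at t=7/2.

y_0=-4 y_1=5 y_2=-4 y_3=-3
S(7/2) = -139/80

y_0 = S_0(0) = a_0 = -4
y_1 = S_1(0) = a_1 = 5
y_2 = S_2(0) = a_2 = -4
y_3 = S_2(2) = -3
t_q=7/2 is in segment 1 (τ=3/2); S_1(τ)=-139/80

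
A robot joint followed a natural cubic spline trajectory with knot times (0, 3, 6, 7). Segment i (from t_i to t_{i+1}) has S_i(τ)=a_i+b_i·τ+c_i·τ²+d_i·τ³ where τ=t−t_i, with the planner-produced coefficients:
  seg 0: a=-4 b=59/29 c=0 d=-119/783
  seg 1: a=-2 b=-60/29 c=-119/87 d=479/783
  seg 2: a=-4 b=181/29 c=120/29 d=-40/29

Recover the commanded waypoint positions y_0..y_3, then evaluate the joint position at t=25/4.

y_0=-4 y_1=-2 y_2=-4 y_3=5
S(25/4) = -511/232

y_0 = S_0(0) = a_0 = -4
y_1 = S_1(0) = a_1 = -2
y_2 = S_2(0) = a_2 = -4
y_3 = S_2(1) = 5
t_q=25/4 is in segment 2 (τ=1/4); S_2(τ)=-511/232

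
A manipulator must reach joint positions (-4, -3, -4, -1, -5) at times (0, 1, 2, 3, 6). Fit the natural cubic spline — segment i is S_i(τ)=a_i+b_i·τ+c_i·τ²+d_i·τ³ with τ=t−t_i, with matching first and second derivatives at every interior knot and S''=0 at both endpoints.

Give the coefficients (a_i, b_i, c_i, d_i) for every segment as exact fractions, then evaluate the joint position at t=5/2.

Δ: Δ0=1, Δ1=-1, Δ2=3, Δ3=-4/3
row 1: diag=4, rhs=-12; c'=1/4, d'=-3
row 2: denom=4−1·1/4=15/4; d'=(24−1·-3)/(15/4)=36/5
row 3: denom=8−1·4/15=116/15; d'=(-26−1·36/5)/(116/15)=-249/58
back: M3=-249/58
back: M2=36/5−4/15·-249/58=242/29
back: M1=-3−1/4·242/29=-295/58
M: M0=0, M1=-295/58, M2=242/29, M3=-249/58, M4=0
seg 0: a=-4, c=M0/2=0, d=(M1−M0)/(6·1)=-295/348, b=Δ0−h0·(2M0+M1)/6=643/348
seg 1: a=-3, c=M1/2=-295/116, d=(M2−M1)/(6·1)=779/348, b=Δ1−h1·(2M1+M2)/6=-121/174
seg 2: a=-4, c=M2/2=121/29, d=(M3−M2)/(6·1)=-733/348, b=Δ2−h2·(2M2+M3)/6=325/348
seg 3: a=-1, c=M3/2=-249/116, d=(M4−M3)/(6·3)=83/348, b=Δ3−h3·(2M3+M4)/6=515/174
t_q=5/2 → seg 2, τ=1/2; S=-4+325/348·τ+121/29·τ²+-733/348·τ³=-2555/928

  seg 0: a=-4 b=643/348 c=0 d=-295/348
  seg 1: a=-3 b=-121/174 c=-295/116 d=779/348
  seg 2: a=-4 b=325/348 c=121/29 d=-733/348
  seg 3: a=-1 b=515/174 c=-249/116 d=83/348
S(5/2) = -2555/928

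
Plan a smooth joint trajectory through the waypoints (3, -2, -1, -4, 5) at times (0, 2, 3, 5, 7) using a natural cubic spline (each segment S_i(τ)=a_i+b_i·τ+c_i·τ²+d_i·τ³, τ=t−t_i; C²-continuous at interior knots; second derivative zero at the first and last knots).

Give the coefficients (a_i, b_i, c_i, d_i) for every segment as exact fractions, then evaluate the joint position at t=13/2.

Δ: Δ0=-5/2, Δ1=1, Δ2=-3/2, Δ3=9/2
row 1: diag=6, rhs=21; c'=1/6, d'=7/2
row 2: denom=6−1·1/6=35/6; d'=(-15−1·7/2)/(35/6)=-111/35
row 3: denom=8−2·12/35=256/35; d'=(36−2·-111/35)/(256/35)=741/128
back: M3=741/128
back: M2=-111/35−12/35·741/128=-165/32
back: M1=7/2−1/6·-165/32=279/64
M: M0=0, M1=279/64, M2=-165/32, M3=741/128, M4=0
seg 0: a=3, c=M0/2=0, d=(M1−M0)/(6·2)=93/256, b=Δ0−h0·(2M0+M1)/6=-253/64
seg 1: a=-2, c=M1/2=279/128, d=(M2−M1)/(6·1)=-203/128, b=Δ1−h1·(2M1+M2)/6=13/32
seg 2: a=-1, c=M2/2=-165/64, d=(M3−M2)/(6·2)=467/512, b=Δ2−h2·(2M2+M3)/6=1/128
seg 3: a=-4, c=M3/2=741/256, d=(M4−M3)/(6·2)=-247/512, b=Δ3−h3·(2M3+M4)/6=41/64
t_q=13/2 → seg 3, τ=3/2; S=-4+41/64·τ+741/256·τ²+-247/512·τ³=7559/4096

  seg 0: a=3 b=-253/64 c=0 d=93/256
  seg 1: a=-2 b=13/32 c=279/128 d=-203/128
  seg 2: a=-1 b=1/128 c=-165/64 d=467/512
  seg 3: a=-4 b=41/64 c=741/256 d=-247/512
S(13/2) = 7559/4096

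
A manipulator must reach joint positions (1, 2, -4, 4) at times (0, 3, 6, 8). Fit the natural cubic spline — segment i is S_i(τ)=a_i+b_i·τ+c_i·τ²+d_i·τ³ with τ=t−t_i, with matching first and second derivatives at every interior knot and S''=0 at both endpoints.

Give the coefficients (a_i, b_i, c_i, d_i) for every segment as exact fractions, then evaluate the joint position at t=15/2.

Δ: Δ0=1/3, Δ1=-2, Δ2=4
row 1: diag=12, rhs=-14; c'=1/4, d'=-7/6
row 2: denom=10−3·1/4=37/4; d'=(36−3·-7/6)/(37/4)=158/37
back: M2=158/37
back: M1=-7/6−1/4·158/37=-248/111
M: M0=0, M1=-248/111, M2=158/37, M3=0
seg 0: a=1, c=M0/2=0, d=(M1−M0)/(6·3)=-124/999, b=Δ0−h0·(2M0+M1)/6=161/111
seg 1: a=2, c=M1/2=-124/111, d=(M2−M1)/(6·3)=361/999, b=Δ1−h1·(2M1+M2)/6=-211/111
seg 2: a=-4, c=M2/2=79/37, d=(M3−M2)/(6·2)=-79/222, b=Δ2−h2·(2M2+M3)/6=128/111
t_q=15/2 → seg 2, τ=3/2; S=-4+128/111·τ+79/37·τ²+-79/222·τ³=789/592

  seg 0: a=1 b=161/111 c=0 d=-124/999
  seg 1: a=2 b=-211/111 c=-124/111 d=361/999
  seg 2: a=-4 b=128/111 c=79/37 d=-79/222
S(15/2) = 789/592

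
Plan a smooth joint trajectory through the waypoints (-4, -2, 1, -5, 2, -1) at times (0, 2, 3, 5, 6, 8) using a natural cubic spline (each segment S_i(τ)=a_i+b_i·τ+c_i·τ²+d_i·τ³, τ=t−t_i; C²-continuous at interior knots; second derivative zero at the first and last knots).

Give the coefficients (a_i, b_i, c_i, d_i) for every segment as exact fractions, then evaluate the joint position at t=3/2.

Δ: Δ0=1, Δ1=3, Δ2=-3, Δ3=7, Δ4=-3/2
row 1: diag=6, rhs=12; c'=1/6, d'=2
row 2: denom=6−1·1/6=35/6; d'=(-36−1·2)/(35/6)=-228/35
row 3: denom=6−2·12/35=186/35; d'=(60−2·-228/35)/(186/35)=426/31
row 4: denom=6−1·35/186=1081/186; d'=(-51−1·426/31)/(1081/186)=-12042/1081
back: M4=-12042/1081
back: M3=426/31−35/186·-12042/1081=17121/1081
back: M2=-228/35−12/35·17121/1081=-12912/1081
back: M1=2−1/6·-12912/1081=4314/1081
M: M0=0, M1=4314/1081, M2=-12912/1081, M3=17121/1081, M4=-12042/1081, M5=0
seg 0: a=-4, c=M0/2=0, d=(M1−M0)/(6·2)=719/2162, b=Δ0−h0·(2M0+M1)/6=-357/1081
seg 1: a=-2, c=M1/2=2157/1081, d=(M2−M1)/(6·1)=-2871/1081, b=Δ1−h1·(2M1+M2)/6=3957/1081
seg 2: a=1, c=M2/2=-6456/1081, d=(M3−M2)/(6·2)=213/92, b=Δ2−h2·(2M2+M3)/6=-342/1081
seg 3: a=-5, c=M3/2=17121/2162, d=(M4−M3)/(6·1)=-9721/2162, b=Δ3−h3·(2M3+M4)/6=3867/1081
seg 4: a=2, c=M4/2=-6021/1081, d=(M5−M4)/(6·2)=2007/2162, b=Δ4−h4·(2M4+M5)/6=12813/2162
t_q=3/2 → seg 0, τ=3/2; S=-4+-357/1081·τ+0·τ²+719/2162·τ³=-58339/17296

  seg 0: a=-4 b=-357/1081 c=0 d=719/2162
  seg 1: a=-2 b=3957/1081 c=2157/1081 d=-2871/1081
  seg 2: a=1 b=-342/1081 c=-6456/1081 d=213/92
  seg 3: a=-5 b=3867/1081 c=17121/2162 d=-9721/2162
  seg 4: a=2 b=12813/2162 c=-6021/1081 d=2007/2162
S(3/2) = -58339/17296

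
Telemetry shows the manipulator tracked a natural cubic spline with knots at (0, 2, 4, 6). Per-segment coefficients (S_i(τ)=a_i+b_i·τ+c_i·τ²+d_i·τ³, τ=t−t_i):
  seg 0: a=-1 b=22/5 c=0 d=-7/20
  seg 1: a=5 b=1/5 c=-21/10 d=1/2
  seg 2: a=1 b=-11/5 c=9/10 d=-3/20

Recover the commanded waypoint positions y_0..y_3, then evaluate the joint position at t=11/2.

y_0=-1 y_1=5 y_2=1 y_3=-1
S(11/2) = -25/32

y_0 = S_0(0) = a_0 = -1
y_1 = S_1(0) = a_1 = 5
y_2 = S_2(0) = a_2 = 1
y_3 = S_2(2) = -1
t_q=11/2 is in segment 2 (τ=3/2); S_2(τ)=-25/32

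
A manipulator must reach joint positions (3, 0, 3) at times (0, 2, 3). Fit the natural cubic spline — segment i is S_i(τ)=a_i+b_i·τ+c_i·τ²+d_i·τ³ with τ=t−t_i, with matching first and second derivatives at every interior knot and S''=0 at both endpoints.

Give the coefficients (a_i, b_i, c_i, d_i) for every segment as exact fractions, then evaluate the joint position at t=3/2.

  seg 0: a=3 b=-3 c=0 d=3/8
  seg 1: a=0 b=3/2 c=9/4 d=-3/4
S(3/2) = -15/64

Δ: Δ0=-3/2, Δ1=3
row 1: diag=6, rhs=27; c'=1/6, d'=9/2
back: M1=9/2
M: M0=0, M1=9/2, M2=0
seg 0: a=3, c=M0/2=0, d=(M1−M0)/(6·2)=3/8, b=Δ0−h0·(2M0+M1)/6=-3
seg 1: a=0, c=M1/2=9/4, d=(M2−M1)/(6·1)=-3/4, b=Δ1−h1·(2M1+M2)/6=3/2
t_q=3/2 → seg 0, τ=3/2; S=3+-3·τ+0·τ²+3/8·τ³=-15/64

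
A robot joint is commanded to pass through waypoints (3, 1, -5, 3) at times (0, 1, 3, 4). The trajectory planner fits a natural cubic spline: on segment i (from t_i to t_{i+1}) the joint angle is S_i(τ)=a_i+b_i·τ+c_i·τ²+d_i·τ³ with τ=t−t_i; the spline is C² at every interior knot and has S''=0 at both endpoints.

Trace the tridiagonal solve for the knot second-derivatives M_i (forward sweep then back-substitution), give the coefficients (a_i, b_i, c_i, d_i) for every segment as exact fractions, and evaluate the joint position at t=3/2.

Δ: Δ0=-2, Δ1=-3, Δ2=8
row 1: diag=6, rhs=-6; c'=1/3, d'=-1
row 2: denom=6−2·1/3=16/3; d'=(66−2·-1)/(16/3)=51/4
back: M2=51/4
back: M1=-1−1/3·51/4=-21/4
M: M0=0, M1=-21/4, M2=51/4, M3=0
seg 0: a=3, c=M0/2=0, d=(M1−M0)/(6·1)=-7/8, b=Δ0−h0·(2M0+M1)/6=-9/8
seg 1: a=1, c=M1/2=-21/8, d=(M2−M1)/(6·2)=3/2, b=Δ1−h1·(2M1+M2)/6=-15/4
seg 2: a=-5, c=M2/2=51/8, d=(M3−M2)/(6·1)=-17/8, b=Δ2−h2·(2M2+M3)/6=15/4
t_q=3/2 → seg 1, τ=1/2; S=1+-15/4·τ+-21/8·τ²+3/2·τ³=-43/32

  seg 0: a=3 b=-9/8 c=0 d=-7/8
  seg 1: a=1 b=-15/4 c=-21/8 d=3/2
  seg 2: a=-5 b=15/4 c=51/8 d=-17/8
S(3/2) = -43/32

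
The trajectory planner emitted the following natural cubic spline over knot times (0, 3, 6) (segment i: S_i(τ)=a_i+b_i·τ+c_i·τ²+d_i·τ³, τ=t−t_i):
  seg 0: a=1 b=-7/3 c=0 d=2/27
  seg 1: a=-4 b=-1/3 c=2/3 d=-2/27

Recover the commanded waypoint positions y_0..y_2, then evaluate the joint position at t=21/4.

y_0 = S_0(0) = a_0 = 1
y_1 = S_1(0) = a_1 = -4
y_2 = S_1(3) = -1
t_q=21/4 is in segment 1 (τ=9/4); S_1(τ)=-71/32

y_0=1 y_1=-4 y_2=-1
S(21/4) = -71/32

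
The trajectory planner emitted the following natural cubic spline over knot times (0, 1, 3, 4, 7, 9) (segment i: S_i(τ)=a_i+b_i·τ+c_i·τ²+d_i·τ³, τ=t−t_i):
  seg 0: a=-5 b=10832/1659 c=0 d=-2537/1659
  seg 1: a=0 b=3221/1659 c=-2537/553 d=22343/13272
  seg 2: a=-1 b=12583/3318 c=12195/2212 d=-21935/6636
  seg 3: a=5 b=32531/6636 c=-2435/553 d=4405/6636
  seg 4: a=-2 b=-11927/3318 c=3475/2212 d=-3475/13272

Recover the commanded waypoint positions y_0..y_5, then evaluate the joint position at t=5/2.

y_0=-5 y_1=0 y_2=-1 y_3=5 y_4=-2 y_5=-5
S(5/2) = -61169/35392

y_0 = S_0(0) = a_0 = -5
y_1 = S_1(0) = a_1 = 0
y_2 = S_2(0) = a_2 = -1
y_3 = S_3(0) = a_3 = 5
y_4 = S_4(0) = a_4 = -2
y_5 = S_4(2) = -5
t_q=5/2 is in segment 1 (τ=3/2); S_1(τ)=-61169/35392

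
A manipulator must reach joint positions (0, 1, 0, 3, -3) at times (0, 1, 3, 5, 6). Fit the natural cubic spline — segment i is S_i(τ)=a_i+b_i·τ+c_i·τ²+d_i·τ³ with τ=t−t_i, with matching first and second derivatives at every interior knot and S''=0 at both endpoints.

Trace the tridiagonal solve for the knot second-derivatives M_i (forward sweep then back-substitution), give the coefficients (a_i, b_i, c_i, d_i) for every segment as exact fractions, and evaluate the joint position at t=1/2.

Δ: Δ0=1, Δ1=-1/2, Δ2=3/2, Δ3=-6
row 1: diag=6, rhs=-9; c'=1/3, d'=-3/2
row 2: denom=8−2·1/3=22/3; d'=(12−2·-3/2)/(22/3)=45/22
row 3: denom=6−2·3/11=60/11; d'=(-45−2·45/22)/(60/11)=-9
back: M3=-9
back: M2=45/22−3/11·-9=9/2
back: M1=-3/2−1/3·9/2=-3
M: M0=0, M1=-3, M2=9/2, M3=-9, M4=0
seg 0: a=0, c=M0/2=0, d=(M1−M0)/(6·1)=-1/2, b=Δ0−h0·(2M0+M1)/6=3/2
seg 1: a=1, c=M1/2=-3/2, d=(M2−M1)/(6·2)=5/8, b=Δ1−h1·(2M1+M2)/6=0
seg 2: a=0, c=M2/2=9/4, d=(M3−M2)/(6·2)=-9/8, b=Δ2−h2·(2M2+M3)/6=3/2
seg 3: a=3, c=M3/2=-9/2, d=(M4−M3)/(6·1)=3/2, b=Δ3−h3·(2M3+M4)/6=-3
t_q=1/2 → seg 0, τ=1/2; S=0+3/2·τ+0·τ²+-1/2·τ³=11/16

  seg 0: a=0 b=3/2 c=0 d=-1/2
  seg 1: a=1 b=0 c=-3/2 d=5/8
  seg 2: a=0 b=3/2 c=9/4 d=-9/8
  seg 3: a=3 b=-3 c=-9/2 d=3/2
S(1/2) = 11/16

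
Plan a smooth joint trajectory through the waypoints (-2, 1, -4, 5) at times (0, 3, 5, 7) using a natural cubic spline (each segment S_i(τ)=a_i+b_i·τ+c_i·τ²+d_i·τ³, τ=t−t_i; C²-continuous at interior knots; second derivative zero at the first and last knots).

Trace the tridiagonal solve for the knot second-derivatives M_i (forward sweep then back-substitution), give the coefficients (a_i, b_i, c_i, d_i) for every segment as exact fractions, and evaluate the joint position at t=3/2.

Δ: Δ0=1, Δ1=-5/2, Δ2=9/2
row 1: diag=10, rhs=-21; c'=1/5, d'=-21/10
row 2: denom=8−2·1/5=38/5; d'=(42−2·-21/10)/(38/5)=231/38
back: M2=231/38
back: M1=-21/10−1/5·231/38=-63/19
M: M0=0, M1=-63/19, M2=231/38, M3=0
seg 0: a=-2, c=M0/2=0, d=(M1−M0)/(6·3)=-7/38, b=Δ0−h0·(2M0+M1)/6=101/38
seg 1: a=1, c=M1/2=-63/38, d=(M2−M1)/(6·2)=119/152, b=Δ1−h1·(2M1+M2)/6=-44/19
seg 2: a=-4, c=M2/2=231/76, d=(M3−M2)/(6·2)=-77/152, b=Δ2−h2·(2M2+M3)/6=17/38
t_q=3/2 → seg 0, τ=3/2; S=-2+101/38·τ+0·τ²+-7/38·τ³=415/304

  seg 0: a=-2 b=101/38 c=0 d=-7/38
  seg 1: a=1 b=-44/19 c=-63/38 d=119/152
  seg 2: a=-4 b=17/38 c=231/76 d=-77/152
S(3/2) = 415/304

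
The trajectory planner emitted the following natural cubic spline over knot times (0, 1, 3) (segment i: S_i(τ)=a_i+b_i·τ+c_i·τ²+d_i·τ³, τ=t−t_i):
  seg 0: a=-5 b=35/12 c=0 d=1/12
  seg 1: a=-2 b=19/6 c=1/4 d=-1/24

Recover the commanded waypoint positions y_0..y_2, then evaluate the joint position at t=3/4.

y_0 = S_0(0) = a_0 = -5
y_1 = S_1(0) = a_1 = -2
y_2 = S_1(2) = 5
t_q=3/4 is in segment 0 (τ=3/4); S_0(τ)=-711/256

y_0=-5 y_1=-2 y_2=5
S(3/4) = -711/256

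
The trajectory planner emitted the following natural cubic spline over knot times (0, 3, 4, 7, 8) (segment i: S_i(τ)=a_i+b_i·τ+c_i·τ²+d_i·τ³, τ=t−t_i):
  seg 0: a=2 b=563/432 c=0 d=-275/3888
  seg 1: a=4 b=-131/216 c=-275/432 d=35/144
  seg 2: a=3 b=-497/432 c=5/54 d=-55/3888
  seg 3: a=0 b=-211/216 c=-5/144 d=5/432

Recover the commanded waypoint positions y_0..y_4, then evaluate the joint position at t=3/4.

y_0=2 y_1=4 y_2=3 y_3=0 y_4=-1
S(3/4) = 9055/3072

y_0 = S_0(0) = a_0 = 2
y_1 = S_1(0) = a_1 = 4
y_2 = S_2(0) = a_2 = 3
y_3 = S_3(0) = a_3 = 0
y_4 = S_3(1) = -1
t_q=3/4 is in segment 0 (τ=3/4); S_0(τ)=9055/3072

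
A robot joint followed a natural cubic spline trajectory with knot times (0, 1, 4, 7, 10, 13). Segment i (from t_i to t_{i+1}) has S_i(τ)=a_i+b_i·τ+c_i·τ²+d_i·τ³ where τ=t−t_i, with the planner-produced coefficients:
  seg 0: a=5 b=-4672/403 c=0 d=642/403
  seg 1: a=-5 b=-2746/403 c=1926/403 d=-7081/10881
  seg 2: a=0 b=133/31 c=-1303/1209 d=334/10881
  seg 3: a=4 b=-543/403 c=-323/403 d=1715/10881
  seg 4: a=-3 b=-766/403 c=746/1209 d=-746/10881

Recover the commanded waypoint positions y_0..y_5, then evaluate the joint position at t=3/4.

y_0 = S_0(0) = a_0 = 5
y_1 = S_1(0) = a_1 = -5
y_2 = S_2(0) = a_2 = 0
y_3 = S_3(0) = a_3 = 4
y_4 = S_4(0) = a_4 = -3
y_5 = S_4(3) = -5
t_q=3/4 is in segment 0 (τ=3/4); S_0(τ)=-38981/12896

y_0=5 y_1=-5 y_2=0 y_3=4 y_4=-3 y_5=-5
S(3/4) = -38981/12896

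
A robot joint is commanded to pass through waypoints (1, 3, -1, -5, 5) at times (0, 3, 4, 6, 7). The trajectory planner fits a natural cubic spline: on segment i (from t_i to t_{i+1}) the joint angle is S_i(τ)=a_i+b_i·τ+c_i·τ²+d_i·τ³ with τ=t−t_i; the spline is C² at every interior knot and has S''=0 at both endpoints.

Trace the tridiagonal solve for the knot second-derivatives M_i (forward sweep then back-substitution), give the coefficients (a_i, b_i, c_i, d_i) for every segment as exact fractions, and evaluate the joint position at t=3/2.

Δ: Δ0=2/3, Δ1=-4, Δ2=-2, Δ3=10
row 1: diag=8, rhs=-28; c'=1/8, d'=-7/2
row 2: denom=6−1·1/8=47/8; d'=(12−1·-7/2)/(47/8)=124/47
row 3: denom=6−2·16/47=250/47; d'=(72−2·124/47)/(250/47)=1568/125
back: M3=1568/125
back: M2=124/47−16/47·1568/125=-204/125
back: M1=-7/2−1/8·-204/125=-412/125
M: M0=0, M1=-412/125, M2=-204/125, M3=1568/125, M4=0
seg 0: a=1, c=M0/2=0, d=(M1−M0)/(6·3)=-206/1125, b=Δ0−h0·(2M0+M1)/6=868/375
seg 1: a=3, c=M1/2=-206/125, d=(M2−M1)/(6·1)=104/375, b=Δ1−h1·(2M1+M2)/6=-986/375
seg 2: a=-1, c=M2/2=-102/125, d=(M3−M2)/(6·2)=443/375, b=Δ2−h2·(2M2+M3)/6=-382/75
seg 3: a=-5, c=M3/2=784/125, d=(M4−M3)/(6·1)=-784/375, b=Δ3−h3·(2M3+M4)/6=2182/375
t_q=3/2 → seg 0, τ=3/2; S=1+868/375·τ+0·τ²+-206/1125·τ³=1927/500

  seg 0: a=1 b=868/375 c=0 d=-206/1125
  seg 1: a=3 b=-986/375 c=-206/125 d=104/375
  seg 2: a=-1 b=-382/75 c=-102/125 d=443/375
  seg 3: a=-5 b=2182/375 c=784/125 d=-784/375
S(3/2) = 1927/500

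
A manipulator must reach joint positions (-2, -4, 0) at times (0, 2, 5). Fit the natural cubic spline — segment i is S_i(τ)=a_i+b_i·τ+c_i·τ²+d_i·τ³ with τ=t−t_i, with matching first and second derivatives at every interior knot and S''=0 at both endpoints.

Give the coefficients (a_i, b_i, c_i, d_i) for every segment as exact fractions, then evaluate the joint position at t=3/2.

Δ: Δ0=-1, Δ1=4/3
row 1: diag=10, rhs=14; c'=3/10, d'=7/5
back: M1=7/5
M: M0=0, M1=7/5, M2=0
seg 0: a=-2, c=M0/2=0, d=(M1−M0)/(6·2)=7/60, b=Δ0−h0·(2M0+M1)/6=-22/15
seg 1: a=-4, c=M1/2=7/10, d=(M2−M1)/(6·3)=-7/90, b=Δ1−h1·(2M1+M2)/6=-1/15
t_q=3/2 → seg 0, τ=3/2; S=-2+-22/15·τ+0·τ²+7/60·τ³=-609/160

  seg 0: a=-2 b=-22/15 c=0 d=7/60
  seg 1: a=-4 b=-1/15 c=7/10 d=-7/90
S(3/2) = -609/160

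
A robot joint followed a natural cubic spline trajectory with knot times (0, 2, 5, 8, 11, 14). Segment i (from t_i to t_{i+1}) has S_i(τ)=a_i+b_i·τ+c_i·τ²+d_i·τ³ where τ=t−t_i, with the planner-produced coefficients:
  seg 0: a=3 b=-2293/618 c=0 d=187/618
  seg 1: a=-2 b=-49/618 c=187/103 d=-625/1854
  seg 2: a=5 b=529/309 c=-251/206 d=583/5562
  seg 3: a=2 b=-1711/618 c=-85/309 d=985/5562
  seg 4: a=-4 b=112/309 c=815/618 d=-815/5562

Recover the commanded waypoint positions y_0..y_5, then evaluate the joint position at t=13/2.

y_0=3 y_1=-2 y_2=5 y_3=2 y_4=-4 y_5=5
S(13/2) = 8537/1648

y_0 = S_0(0) = a_0 = 3
y_1 = S_1(0) = a_1 = -2
y_2 = S_2(0) = a_2 = 5
y_3 = S_3(0) = a_3 = 2
y_4 = S_4(0) = a_4 = -4
y_5 = S_4(3) = 5
t_q=13/2 is in segment 2 (τ=3/2); S_2(τ)=8537/1648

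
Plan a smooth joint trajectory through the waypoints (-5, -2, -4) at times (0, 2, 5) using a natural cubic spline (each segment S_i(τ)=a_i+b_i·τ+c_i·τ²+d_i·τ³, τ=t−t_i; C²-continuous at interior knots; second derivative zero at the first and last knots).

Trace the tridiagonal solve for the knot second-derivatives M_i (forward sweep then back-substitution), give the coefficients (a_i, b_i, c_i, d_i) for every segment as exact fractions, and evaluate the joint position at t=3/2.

  seg 0: a=-5 b=29/15 c=0 d=-13/120
  seg 1: a=-2 b=19/30 c=-13/20 d=13/180
S(3/2) = -789/320

Δ: Δ0=3/2, Δ1=-2/3
row 1: diag=10, rhs=-13; c'=3/10, d'=-13/10
back: M1=-13/10
M: M0=0, M1=-13/10, M2=0
seg 0: a=-5, c=M0/2=0, d=(M1−M0)/(6·2)=-13/120, b=Δ0−h0·(2M0+M1)/6=29/15
seg 1: a=-2, c=M1/2=-13/20, d=(M2−M1)/(6·3)=13/180, b=Δ1−h1·(2M1+M2)/6=19/30
t_q=3/2 → seg 0, τ=3/2; S=-5+29/15·τ+0·τ²+-13/120·τ³=-789/320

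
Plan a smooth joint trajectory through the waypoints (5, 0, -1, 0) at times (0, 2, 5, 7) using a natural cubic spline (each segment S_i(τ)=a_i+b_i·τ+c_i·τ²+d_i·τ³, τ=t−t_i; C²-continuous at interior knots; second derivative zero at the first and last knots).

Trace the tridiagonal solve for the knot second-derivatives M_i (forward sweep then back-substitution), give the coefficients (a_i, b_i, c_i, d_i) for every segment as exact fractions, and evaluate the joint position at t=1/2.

  seg 0: a=5 b=-1595/546 c=0 d=115/1092
  seg 1: a=0 b=-905/546 c=115/182 d=-4/63
  seg 2: a=-1 b=229/546 c=11/182 d=-11/1092
S(1/2) = 10345/2912

Δ: Δ0=-5/2, Δ1=-1/3, Δ2=1/2
row 1: diag=10, rhs=13; c'=3/10, d'=13/10
row 2: denom=10−3·3/10=91/10; d'=(5−3·13/10)/(91/10)=11/91
back: M2=11/91
back: M1=13/10−3/10·11/91=115/91
M: M0=0, M1=115/91, M2=11/91, M3=0
seg 0: a=5, c=M0/2=0, d=(M1−M0)/(6·2)=115/1092, b=Δ0−h0·(2M0+M1)/6=-1595/546
seg 1: a=0, c=M1/2=115/182, d=(M2−M1)/(6·3)=-4/63, b=Δ1−h1·(2M1+M2)/6=-905/546
seg 2: a=-1, c=M2/2=11/182, d=(M3−M2)/(6·2)=-11/1092, b=Δ2−h2·(2M2+M3)/6=229/546
t_q=1/2 → seg 0, τ=1/2; S=5+-1595/546·τ+0·τ²+115/1092·τ³=10345/2912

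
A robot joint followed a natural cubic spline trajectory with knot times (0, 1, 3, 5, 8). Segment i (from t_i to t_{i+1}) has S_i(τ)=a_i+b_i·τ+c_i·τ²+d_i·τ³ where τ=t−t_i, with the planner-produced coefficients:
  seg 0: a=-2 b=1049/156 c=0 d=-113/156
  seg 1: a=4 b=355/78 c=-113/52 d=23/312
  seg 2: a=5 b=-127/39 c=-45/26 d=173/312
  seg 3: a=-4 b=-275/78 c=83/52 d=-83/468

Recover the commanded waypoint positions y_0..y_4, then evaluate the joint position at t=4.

y_0=-2 y_1=4 y_2=5 y_3=-4 y_4=-5
S(4) = 59/104

y_0 = S_0(0) = a_0 = -2
y_1 = S_1(0) = a_1 = 4
y_2 = S_2(0) = a_2 = 5
y_3 = S_3(0) = a_3 = -4
y_4 = S_3(3) = -5
t_q=4 is in segment 2 (τ=1); S_2(τ)=59/104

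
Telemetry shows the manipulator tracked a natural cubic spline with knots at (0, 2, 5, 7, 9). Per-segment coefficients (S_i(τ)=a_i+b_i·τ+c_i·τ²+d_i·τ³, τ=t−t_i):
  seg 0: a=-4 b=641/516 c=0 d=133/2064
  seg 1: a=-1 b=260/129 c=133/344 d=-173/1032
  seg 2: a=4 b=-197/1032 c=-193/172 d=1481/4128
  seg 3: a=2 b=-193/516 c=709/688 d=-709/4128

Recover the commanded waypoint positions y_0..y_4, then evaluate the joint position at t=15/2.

y_0 = S_0(0) = a_0 = -4
y_1 = S_1(0) = a_1 = -1
y_2 = S_2(0) = a_2 = 4
y_3 = S_3(0) = a_3 = 2
y_4 = S_3(2) = 4
t_q=15/2 is in segment 3 (τ=1/2); S_3(τ)=22557/11008

y_0=-4 y_1=-1 y_2=4 y_3=2 y_4=4
S(15/2) = 22557/11008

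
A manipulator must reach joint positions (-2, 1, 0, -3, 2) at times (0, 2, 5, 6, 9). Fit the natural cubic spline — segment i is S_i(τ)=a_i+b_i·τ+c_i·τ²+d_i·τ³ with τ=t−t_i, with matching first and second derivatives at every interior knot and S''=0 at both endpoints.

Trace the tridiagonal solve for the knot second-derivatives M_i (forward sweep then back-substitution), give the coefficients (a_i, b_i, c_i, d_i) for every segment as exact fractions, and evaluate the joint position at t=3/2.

Δ: Δ0=3/2, Δ1=-1/3, Δ2=-3, Δ3=5/3
row 1: diag=10, rhs=-11; c'=3/10, d'=-11/10
row 2: denom=8−3·3/10=71/10; d'=(-16−3·-11/10)/(71/10)=-127/71
row 3: denom=8−1·10/71=558/71; d'=(28−1·-127/71)/(558/71)=235/62
back: M3=235/62
back: M2=-127/71−10/71·235/62=-72/31
back: M1=-11/10−3/10·-72/31=-25/62
M: M0=0, M1=-25/62, M2=-72/31, M3=235/62, M4=0
seg 0: a=-2, c=M0/2=0, d=(M1−M0)/(6·2)=-25/744, b=Δ0−h0·(2M0+M1)/6=152/93
seg 1: a=1, c=M1/2=-25/124, d=(M2−M1)/(6·3)=-119/1116, b=Δ1−h1·(2M1+M2)/6=229/186
seg 2: a=0, c=M2/2=-36/31, d=(M3−M2)/(6·1)=379/372, b=Δ2−h2·(2M2+M3)/6=-1063/372
seg 3: a=-3, c=M3/2=235/124, d=(M4−M3)/(6·3)=-235/1116, b=Δ3−h3·(2M3+M4)/6=-395/186
t_q=3/2 → seg 0, τ=3/2; S=-2+152/93·τ+0·τ²+-25/744·τ³=671/1984

  seg 0: a=-2 b=152/93 c=0 d=-25/744
  seg 1: a=1 b=229/186 c=-25/124 d=-119/1116
  seg 2: a=0 b=-1063/372 c=-36/31 d=379/372
  seg 3: a=-3 b=-395/186 c=235/124 d=-235/1116
S(3/2) = 671/1984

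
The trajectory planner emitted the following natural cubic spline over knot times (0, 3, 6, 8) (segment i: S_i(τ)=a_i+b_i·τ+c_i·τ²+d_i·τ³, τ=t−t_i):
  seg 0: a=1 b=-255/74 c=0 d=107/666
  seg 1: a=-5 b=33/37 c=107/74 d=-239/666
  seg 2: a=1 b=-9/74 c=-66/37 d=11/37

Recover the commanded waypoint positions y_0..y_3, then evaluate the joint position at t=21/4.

y_0=1 y_1=-5 y_2=1 y_3=-4
S(21/4) = 1133/4736

y_0 = S_0(0) = a_0 = 1
y_1 = S_1(0) = a_1 = -5
y_2 = S_2(0) = a_2 = 1
y_3 = S_2(2) = -4
t_q=21/4 is in segment 1 (τ=9/4); S_1(τ)=1133/4736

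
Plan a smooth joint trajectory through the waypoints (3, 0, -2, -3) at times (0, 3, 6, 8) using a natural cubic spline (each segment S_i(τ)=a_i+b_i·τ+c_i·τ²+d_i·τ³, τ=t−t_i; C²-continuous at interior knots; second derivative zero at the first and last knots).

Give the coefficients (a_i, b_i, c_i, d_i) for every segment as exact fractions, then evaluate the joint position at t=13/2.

Δ: Δ0=-1, Δ1=-2/3, Δ2=-1/2
row 1: diag=12, rhs=2; c'=1/4, d'=1/6
row 2: denom=10−3·1/4=37/4; d'=(1−3·1/6)/(37/4)=2/37
back: M2=2/37
back: M1=1/6−1/4·2/37=17/111
M: M0=0, M1=17/111, M2=2/37, M3=0
seg 0: a=3, c=M0/2=0, d=(M1−M0)/(6·3)=17/1998, b=Δ0−h0·(2M0+M1)/6=-239/222
seg 1: a=0, c=M1/2=17/222, d=(M2−M1)/(6·3)=-11/1998, b=Δ1−h1·(2M1+M2)/6=-94/111
seg 2: a=-2, c=M2/2=1/37, d=(M3−M2)/(6·2)=-1/222, b=Δ2−h2·(2M2+M3)/6=-119/222
t_q=13/2 → seg 2, τ=1/2; S=-2+-119/222·τ+1/37·τ²+-1/222·τ³=-1339/592

  seg 0: a=3 b=-239/222 c=0 d=17/1998
  seg 1: a=0 b=-94/111 c=17/222 d=-11/1998
  seg 2: a=-2 b=-119/222 c=1/37 d=-1/222
S(13/2) = -1339/592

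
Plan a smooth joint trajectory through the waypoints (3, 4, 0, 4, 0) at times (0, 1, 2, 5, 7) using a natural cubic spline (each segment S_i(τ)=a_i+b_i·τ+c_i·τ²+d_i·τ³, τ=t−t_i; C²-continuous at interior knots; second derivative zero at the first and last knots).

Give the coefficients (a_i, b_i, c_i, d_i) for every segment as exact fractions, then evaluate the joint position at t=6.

Δ: Δ0=1, Δ1=-4, Δ2=4/3, Δ3=-2
row 1: diag=4, rhs=-30; c'=1/4, d'=-15/2
row 2: denom=8−1·1/4=31/4; d'=(32−1·-15/2)/(31/4)=158/31
row 3: denom=10−3·12/31=274/31; d'=(-20−3·158/31)/(274/31)=-547/137
back: M3=-547/137
back: M2=158/31−12/31·-547/137=910/137
back: M1=-15/2−1/4·910/137=-1255/137
M: M0=0, M1=-1255/137, M2=910/137, M3=-547/137, M4=0
seg 0: a=3, c=M0/2=0, d=(M1−M0)/(6·1)=-1255/822, b=Δ0−h0·(2M0+M1)/6=2077/822
seg 1: a=4, c=M1/2=-1255/274, d=(M2−M1)/(6·1)=2165/822, b=Δ1−h1·(2M1+M2)/6=-844/411
seg 2: a=0, c=M2/2=455/137, d=(M3−M2)/(6·3)=-1457/2466, b=Δ2−h2·(2M2+M3)/6=-2723/822
seg 3: a=4, c=M3/2=-547/274, d=(M4−M3)/(6·2)=547/1644, b=Δ3−h3·(2M3+M4)/6=272/411
t_q=6 → seg 3, τ=1; S=4+272/411·τ+-547/274·τ²+547/1644·τ³=1643/548

  seg 0: a=3 b=2077/822 c=0 d=-1255/822
  seg 1: a=4 b=-844/411 c=-1255/274 d=2165/822
  seg 2: a=0 b=-2723/822 c=455/137 d=-1457/2466
  seg 3: a=4 b=272/411 c=-547/274 d=547/1644
S(6) = 1643/548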